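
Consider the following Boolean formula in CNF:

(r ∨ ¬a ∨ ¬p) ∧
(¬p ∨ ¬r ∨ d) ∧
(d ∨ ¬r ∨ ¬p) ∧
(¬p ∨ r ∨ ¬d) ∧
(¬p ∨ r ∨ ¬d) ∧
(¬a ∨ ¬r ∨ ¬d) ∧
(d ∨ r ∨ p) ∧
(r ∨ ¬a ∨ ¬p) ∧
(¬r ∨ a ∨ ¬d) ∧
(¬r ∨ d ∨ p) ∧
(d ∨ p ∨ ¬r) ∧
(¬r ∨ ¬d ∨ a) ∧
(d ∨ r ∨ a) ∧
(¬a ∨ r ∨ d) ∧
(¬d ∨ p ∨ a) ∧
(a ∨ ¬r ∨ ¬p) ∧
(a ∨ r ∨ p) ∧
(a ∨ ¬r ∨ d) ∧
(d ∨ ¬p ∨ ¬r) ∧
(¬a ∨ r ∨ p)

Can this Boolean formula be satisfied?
No

No, the formula is not satisfiable.

No assignment of truth values to the variables can make all 20 clauses true simultaneously.

The formula is UNSAT (unsatisfiable).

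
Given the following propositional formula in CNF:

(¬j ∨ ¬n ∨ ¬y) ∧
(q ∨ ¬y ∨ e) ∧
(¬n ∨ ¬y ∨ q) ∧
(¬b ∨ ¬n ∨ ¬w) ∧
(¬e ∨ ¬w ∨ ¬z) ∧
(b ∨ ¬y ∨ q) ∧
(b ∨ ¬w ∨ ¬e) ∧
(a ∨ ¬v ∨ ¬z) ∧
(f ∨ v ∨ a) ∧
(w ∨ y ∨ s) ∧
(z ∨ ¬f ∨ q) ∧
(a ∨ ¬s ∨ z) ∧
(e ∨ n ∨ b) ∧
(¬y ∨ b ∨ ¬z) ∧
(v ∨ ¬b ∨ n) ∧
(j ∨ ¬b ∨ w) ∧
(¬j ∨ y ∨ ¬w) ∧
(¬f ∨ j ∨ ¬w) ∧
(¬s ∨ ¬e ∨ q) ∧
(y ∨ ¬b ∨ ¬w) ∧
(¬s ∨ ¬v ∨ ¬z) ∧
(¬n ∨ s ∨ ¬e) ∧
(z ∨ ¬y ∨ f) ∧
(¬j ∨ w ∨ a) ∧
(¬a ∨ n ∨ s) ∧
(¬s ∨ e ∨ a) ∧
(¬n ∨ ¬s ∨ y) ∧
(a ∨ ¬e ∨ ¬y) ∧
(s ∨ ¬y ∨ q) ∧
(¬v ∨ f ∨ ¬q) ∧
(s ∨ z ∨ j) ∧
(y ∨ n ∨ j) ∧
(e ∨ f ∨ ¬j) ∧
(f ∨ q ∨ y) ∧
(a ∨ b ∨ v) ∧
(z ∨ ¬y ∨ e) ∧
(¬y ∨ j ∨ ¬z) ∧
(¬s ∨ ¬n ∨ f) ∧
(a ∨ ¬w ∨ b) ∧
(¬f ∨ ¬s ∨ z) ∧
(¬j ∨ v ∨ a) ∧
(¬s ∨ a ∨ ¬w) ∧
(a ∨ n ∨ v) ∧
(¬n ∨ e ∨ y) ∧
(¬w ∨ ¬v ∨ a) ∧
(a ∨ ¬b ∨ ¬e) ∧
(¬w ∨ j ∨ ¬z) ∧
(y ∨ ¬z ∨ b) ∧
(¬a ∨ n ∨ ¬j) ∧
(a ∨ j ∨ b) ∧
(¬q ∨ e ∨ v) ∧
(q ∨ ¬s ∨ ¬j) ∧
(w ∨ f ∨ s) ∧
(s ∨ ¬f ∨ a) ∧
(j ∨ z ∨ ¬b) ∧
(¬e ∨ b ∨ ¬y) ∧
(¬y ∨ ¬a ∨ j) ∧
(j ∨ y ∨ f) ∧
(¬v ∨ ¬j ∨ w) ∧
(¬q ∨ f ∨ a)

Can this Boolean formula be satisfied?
No

No, the formula is not satisfiable.

No assignment of truth values to the variables can make all 60 clauses true simultaneously.

The formula is UNSAT (unsatisfiable).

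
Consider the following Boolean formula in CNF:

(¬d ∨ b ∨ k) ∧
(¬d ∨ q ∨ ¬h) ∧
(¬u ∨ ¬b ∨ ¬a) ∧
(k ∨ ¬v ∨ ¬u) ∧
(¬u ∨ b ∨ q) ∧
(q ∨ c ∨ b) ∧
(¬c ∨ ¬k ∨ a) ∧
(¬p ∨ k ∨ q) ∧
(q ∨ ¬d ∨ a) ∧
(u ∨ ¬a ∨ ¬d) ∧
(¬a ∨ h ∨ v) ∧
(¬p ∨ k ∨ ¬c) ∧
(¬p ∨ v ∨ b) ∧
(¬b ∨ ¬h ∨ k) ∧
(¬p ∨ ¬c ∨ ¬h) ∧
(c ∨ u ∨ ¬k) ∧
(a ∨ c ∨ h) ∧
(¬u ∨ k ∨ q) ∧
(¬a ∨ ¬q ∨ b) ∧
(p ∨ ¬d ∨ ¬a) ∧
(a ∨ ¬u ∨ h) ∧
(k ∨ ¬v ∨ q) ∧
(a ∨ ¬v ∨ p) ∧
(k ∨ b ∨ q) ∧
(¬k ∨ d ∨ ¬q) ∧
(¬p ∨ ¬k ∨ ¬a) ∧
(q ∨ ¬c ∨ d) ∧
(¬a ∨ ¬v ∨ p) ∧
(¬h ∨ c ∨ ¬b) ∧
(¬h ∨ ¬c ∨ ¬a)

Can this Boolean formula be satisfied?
Yes

Yes, the formula is satisfiable.

One satisfying assignment is: b=False, p=False, c=False, h=True, u=False, a=False, d=False, q=True, v=False, k=False

Verification: With this assignment, all 30 clauses evaluate to true.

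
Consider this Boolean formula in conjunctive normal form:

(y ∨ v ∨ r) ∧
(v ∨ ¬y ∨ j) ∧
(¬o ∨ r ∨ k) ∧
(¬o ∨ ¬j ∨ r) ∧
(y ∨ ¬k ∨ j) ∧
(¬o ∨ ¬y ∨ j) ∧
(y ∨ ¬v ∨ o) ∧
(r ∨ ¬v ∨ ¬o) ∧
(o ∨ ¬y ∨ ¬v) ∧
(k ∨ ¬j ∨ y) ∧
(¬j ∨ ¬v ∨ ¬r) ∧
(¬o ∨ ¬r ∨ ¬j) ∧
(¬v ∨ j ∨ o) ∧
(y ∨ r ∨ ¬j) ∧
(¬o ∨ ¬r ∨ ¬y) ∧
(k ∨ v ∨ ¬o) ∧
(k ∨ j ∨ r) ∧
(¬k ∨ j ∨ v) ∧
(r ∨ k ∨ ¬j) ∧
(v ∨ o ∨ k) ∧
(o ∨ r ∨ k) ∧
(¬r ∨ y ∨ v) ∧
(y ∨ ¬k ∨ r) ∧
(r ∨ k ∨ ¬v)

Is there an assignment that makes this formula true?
Yes

Yes, the formula is satisfiable.

One satisfying assignment is: o=False, j=True, y=True, v=False, r=False, k=True

Verification: With this assignment, all 24 clauses evaluate to true.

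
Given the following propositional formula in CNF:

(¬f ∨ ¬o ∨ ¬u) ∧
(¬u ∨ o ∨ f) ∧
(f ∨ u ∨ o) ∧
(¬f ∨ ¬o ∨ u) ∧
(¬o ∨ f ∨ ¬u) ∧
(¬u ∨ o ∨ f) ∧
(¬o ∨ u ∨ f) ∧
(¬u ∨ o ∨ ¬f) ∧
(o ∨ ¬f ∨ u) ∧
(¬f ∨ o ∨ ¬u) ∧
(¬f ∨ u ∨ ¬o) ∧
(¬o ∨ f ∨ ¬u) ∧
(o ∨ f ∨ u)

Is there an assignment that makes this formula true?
No

No, the formula is not satisfiable.

No assignment of truth values to the variables can make all 13 clauses true simultaneously.

The formula is UNSAT (unsatisfiable).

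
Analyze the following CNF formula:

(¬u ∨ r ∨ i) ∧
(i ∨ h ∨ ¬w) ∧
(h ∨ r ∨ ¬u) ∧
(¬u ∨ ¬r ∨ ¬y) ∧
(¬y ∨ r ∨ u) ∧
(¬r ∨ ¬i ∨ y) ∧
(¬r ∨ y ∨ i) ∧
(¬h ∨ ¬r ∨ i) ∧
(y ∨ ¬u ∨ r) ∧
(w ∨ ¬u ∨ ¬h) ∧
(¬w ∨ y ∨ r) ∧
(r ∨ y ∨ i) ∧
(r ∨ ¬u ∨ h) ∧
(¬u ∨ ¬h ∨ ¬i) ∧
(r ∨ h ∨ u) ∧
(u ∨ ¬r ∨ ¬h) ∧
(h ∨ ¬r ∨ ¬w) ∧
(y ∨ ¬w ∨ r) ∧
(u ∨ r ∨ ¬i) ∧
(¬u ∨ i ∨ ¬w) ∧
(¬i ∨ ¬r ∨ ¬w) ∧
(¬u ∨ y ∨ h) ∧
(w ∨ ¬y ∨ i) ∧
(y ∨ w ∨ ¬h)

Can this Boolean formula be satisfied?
Yes

Yes, the formula is satisfiable.

One satisfying assignment is: u=False, h=False, r=True, i=True, y=True, w=False

Verification: With this assignment, all 24 clauses evaluate to true.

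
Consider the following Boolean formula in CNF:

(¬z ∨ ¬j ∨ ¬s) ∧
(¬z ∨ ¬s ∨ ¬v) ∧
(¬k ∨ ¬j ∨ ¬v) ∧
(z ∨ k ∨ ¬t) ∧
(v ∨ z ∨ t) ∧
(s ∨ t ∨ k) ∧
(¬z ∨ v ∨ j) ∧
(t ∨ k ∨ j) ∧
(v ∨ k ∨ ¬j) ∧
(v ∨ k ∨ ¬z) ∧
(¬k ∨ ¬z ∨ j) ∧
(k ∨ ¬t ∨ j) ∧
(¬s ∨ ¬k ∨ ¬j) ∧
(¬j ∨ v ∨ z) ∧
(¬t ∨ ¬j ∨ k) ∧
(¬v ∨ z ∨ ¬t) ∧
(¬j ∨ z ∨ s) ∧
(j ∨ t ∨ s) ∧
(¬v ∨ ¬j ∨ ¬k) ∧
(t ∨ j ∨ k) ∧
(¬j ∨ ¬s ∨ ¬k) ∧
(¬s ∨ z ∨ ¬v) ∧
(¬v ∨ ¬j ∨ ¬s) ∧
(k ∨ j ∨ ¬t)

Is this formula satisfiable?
Yes

Yes, the formula is satisfiable.

One satisfying assignment is: s=False, z=True, v=False, k=True, j=True, t=False

Verification: With this assignment, all 24 clauses evaluate to true.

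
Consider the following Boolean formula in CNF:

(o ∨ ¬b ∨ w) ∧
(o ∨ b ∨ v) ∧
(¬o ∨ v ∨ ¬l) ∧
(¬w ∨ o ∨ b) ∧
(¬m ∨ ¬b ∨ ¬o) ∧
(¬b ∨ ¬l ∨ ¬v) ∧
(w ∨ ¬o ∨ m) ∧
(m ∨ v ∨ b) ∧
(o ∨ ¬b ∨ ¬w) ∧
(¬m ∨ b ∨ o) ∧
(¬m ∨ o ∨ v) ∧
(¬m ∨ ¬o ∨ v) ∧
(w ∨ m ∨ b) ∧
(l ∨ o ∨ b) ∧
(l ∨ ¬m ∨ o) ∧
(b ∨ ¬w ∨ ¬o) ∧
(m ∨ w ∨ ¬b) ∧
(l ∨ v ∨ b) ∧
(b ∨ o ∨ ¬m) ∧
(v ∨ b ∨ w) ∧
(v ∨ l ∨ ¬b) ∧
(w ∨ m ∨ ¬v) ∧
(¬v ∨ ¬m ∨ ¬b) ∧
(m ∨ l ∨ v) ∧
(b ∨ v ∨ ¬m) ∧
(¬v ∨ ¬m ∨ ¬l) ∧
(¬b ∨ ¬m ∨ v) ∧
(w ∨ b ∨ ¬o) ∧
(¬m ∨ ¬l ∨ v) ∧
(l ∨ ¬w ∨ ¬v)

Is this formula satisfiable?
No

No, the formula is not satisfiable.

No assignment of truth values to the variables can make all 30 clauses true simultaneously.

The formula is UNSAT (unsatisfiable).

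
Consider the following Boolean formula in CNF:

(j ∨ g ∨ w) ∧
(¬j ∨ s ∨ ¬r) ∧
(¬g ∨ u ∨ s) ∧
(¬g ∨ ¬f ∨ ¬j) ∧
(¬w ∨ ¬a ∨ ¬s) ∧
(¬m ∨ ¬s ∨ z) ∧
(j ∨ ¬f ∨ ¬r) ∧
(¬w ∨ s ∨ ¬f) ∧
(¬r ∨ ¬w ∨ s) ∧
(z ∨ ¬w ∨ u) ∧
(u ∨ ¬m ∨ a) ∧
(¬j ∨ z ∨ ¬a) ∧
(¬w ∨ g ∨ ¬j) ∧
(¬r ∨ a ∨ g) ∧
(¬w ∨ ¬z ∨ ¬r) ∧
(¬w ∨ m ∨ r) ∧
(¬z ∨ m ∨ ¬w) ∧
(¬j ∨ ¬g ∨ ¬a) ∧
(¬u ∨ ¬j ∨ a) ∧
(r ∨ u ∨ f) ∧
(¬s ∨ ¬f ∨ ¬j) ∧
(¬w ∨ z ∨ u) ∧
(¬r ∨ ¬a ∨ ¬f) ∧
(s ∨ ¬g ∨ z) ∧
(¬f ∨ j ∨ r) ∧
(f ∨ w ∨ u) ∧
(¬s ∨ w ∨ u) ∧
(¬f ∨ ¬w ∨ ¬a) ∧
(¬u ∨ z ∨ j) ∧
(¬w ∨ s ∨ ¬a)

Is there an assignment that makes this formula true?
Yes

Yes, the formula is satisfiable.

One satisfying assignment is: w=False, u=False, g=False, s=False, a=False, r=False, f=True, j=True, z=False, m=False

Verification: With this assignment, all 30 clauses evaluate to true.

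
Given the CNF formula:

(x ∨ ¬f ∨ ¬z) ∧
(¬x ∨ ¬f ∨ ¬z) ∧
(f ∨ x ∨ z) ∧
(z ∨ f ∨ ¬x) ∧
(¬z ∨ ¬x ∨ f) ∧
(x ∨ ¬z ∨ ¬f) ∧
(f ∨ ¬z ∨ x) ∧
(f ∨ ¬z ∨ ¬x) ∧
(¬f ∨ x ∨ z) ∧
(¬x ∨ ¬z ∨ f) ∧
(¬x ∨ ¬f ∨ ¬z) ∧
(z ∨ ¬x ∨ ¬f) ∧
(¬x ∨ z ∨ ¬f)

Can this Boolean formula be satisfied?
No

No, the formula is not satisfiable.

No assignment of truth values to the variables can make all 13 clauses true simultaneously.

The formula is UNSAT (unsatisfiable).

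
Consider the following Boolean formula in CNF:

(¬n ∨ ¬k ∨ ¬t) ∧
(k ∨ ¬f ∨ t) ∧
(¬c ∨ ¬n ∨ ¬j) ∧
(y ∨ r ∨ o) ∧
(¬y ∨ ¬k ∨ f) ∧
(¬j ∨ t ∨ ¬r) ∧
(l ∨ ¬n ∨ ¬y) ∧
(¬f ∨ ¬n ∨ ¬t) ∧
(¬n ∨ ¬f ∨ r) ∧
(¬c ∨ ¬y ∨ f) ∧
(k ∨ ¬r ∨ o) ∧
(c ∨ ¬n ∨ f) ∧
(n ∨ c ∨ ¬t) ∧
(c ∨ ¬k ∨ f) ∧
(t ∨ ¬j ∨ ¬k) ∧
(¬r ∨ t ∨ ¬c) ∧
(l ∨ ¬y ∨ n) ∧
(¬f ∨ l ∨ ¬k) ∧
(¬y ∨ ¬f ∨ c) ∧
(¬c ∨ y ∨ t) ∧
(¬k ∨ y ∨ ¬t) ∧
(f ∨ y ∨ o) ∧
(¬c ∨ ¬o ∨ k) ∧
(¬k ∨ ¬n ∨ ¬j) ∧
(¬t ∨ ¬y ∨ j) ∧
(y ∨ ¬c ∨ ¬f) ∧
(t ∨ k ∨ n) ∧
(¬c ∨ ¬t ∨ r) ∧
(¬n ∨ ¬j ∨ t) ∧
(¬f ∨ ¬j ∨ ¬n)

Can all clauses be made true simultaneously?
Yes

Yes, the formula is satisfiable.

One satisfying assignment is: r=True, l=True, y=False, o=False, f=True, k=True, c=False, n=True, j=False, t=False

Verification: With this assignment, all 30 clauses evaluate to true.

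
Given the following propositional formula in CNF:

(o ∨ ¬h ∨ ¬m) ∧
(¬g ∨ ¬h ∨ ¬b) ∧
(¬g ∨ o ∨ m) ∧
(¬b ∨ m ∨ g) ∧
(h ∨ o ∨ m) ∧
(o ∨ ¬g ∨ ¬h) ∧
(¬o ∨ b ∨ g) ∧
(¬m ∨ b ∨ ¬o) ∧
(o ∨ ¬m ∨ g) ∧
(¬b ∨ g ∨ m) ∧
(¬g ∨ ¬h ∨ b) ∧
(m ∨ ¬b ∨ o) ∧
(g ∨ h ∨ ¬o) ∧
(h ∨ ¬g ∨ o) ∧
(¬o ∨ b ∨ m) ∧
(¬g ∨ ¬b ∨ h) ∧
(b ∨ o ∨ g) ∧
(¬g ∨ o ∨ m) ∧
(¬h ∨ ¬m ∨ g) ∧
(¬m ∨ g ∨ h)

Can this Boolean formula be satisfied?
No

No, the formula is not satisfiable.

No assignment of truth values to the variables can make all 20 clauses true simultaneously.

The formula is UNSAT (unsatisfiable).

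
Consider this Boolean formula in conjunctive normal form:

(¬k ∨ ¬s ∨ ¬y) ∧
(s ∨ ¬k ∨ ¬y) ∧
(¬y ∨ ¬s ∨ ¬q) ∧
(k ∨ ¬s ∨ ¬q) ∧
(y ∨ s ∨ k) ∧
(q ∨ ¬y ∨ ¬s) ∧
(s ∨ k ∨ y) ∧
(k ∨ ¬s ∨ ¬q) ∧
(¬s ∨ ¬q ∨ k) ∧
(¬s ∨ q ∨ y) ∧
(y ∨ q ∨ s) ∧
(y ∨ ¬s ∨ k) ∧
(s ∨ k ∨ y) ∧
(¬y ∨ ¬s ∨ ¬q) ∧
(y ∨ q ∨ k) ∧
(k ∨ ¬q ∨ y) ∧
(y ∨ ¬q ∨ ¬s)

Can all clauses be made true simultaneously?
Yes

Yes, the formula is satisfiable.

One satisfying assignment is: s=False, y=True, q=False, k=False

Verification: With this assignment, all 17 clauses evaluate to true.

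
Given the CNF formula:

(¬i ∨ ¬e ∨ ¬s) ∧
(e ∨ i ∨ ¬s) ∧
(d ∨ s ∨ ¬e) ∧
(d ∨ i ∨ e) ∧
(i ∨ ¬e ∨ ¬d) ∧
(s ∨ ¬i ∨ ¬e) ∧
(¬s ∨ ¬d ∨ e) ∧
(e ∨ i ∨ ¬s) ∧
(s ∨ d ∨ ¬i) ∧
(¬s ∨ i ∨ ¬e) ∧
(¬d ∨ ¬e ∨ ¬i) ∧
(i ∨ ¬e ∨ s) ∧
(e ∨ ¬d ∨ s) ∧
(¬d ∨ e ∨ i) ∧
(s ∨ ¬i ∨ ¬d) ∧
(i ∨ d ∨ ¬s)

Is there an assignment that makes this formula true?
Yes

Yes, the formula is satisfiable.

One satisfying assignment is: s=True, d=False, i=True, e=False

Verification: With this assignment, all 16 clauses evaluate to true.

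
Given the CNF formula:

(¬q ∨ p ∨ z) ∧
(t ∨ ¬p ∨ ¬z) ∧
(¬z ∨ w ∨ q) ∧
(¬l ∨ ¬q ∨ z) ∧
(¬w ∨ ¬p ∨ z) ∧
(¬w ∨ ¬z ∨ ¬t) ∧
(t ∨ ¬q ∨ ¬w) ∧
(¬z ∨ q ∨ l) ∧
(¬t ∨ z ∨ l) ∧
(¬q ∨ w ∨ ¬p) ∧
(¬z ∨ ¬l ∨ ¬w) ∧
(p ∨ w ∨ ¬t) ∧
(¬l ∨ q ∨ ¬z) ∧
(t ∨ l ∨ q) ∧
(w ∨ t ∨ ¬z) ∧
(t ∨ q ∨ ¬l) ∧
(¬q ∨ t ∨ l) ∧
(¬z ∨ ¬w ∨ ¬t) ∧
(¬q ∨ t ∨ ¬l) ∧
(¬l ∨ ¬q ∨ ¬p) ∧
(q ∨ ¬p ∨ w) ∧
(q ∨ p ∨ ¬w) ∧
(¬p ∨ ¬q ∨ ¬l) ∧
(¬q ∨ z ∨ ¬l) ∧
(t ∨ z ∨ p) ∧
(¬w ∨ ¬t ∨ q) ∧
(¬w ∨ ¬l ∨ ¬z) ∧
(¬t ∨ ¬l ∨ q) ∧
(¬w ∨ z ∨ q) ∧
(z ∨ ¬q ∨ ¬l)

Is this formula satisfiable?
No

No, the formula is not satisfiable.

No assignment of truth values to the variables can make all 30 clauses true simultaneously.

The formula is UNSAT (unsatisfiable).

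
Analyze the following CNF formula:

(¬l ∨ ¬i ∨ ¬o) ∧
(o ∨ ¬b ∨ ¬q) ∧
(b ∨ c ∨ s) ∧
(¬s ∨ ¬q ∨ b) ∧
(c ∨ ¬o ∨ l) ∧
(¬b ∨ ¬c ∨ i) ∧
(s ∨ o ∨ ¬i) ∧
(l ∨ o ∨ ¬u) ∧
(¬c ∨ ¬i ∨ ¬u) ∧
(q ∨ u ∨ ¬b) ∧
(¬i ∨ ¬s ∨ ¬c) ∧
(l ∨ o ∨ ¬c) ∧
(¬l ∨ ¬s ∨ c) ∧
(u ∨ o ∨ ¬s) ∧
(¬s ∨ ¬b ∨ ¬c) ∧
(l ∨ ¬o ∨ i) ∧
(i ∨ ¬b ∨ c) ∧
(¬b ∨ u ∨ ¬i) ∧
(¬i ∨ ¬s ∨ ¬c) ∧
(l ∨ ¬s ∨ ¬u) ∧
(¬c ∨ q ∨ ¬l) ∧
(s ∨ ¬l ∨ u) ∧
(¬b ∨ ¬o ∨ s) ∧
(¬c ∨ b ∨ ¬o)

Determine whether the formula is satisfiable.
Yes

Yes, the formula is satisfiable.

One satisfying assignment is: q=True, c=True, l=True, s=False, u=True, i=False, o=False, b=False

Verification: With this assignment, all 24 clauses evaluate to true.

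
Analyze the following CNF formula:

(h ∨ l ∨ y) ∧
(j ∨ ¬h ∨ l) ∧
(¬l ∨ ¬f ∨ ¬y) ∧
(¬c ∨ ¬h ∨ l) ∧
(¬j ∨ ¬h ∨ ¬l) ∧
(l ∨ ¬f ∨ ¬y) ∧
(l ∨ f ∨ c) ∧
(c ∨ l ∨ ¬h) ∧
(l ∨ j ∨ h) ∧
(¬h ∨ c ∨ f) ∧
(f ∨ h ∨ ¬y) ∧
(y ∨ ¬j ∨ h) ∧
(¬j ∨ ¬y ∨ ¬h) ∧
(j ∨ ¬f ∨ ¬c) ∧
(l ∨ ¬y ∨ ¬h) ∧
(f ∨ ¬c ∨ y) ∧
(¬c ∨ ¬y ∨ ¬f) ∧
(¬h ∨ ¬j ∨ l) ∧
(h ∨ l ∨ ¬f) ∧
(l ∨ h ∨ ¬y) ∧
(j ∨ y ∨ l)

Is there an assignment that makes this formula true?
Yes

Yes, the formula is satisfiable.

One satisfying assignment is: h=False, l=True, f=False, y=False, j=False, c=False

Verification: With this assignment, all 21 clauses evaluate to true.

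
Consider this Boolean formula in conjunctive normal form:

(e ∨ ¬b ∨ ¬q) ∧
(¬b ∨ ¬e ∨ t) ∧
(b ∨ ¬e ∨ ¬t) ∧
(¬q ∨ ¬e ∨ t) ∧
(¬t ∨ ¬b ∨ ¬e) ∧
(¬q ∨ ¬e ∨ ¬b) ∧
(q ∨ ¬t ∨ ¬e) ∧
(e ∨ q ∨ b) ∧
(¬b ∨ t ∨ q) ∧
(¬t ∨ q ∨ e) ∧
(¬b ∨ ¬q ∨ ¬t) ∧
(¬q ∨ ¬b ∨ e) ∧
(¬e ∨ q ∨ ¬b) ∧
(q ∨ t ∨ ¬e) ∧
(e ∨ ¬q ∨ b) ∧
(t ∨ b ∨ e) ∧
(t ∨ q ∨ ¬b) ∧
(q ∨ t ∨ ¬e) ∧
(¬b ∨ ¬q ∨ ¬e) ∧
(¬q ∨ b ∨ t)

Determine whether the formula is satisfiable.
No

No, the formula is not satisfiable.

No assignment of truth values to the variables can make all 20 clauses true simultaneously.

The formula is UNSAT (unsatisfiable).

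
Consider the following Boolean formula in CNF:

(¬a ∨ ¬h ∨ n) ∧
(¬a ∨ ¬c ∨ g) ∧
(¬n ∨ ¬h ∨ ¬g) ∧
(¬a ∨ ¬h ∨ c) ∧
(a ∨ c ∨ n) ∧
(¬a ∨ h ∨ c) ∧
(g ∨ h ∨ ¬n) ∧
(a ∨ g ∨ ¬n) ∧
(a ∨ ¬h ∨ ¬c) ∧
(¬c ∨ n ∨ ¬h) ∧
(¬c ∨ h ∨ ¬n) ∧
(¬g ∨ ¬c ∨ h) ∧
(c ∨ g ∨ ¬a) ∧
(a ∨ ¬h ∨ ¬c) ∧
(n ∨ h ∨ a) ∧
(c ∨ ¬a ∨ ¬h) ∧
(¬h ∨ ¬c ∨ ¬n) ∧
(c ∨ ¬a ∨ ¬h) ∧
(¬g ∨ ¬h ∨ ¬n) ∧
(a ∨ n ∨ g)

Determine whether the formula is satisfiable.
Yes

Yes, the formula is satisfiable.

One satisfying assignment is: a=False, g=True, h=False, c=False, n=True

Verification: With this assignment, all 20 clauses evaluate to true.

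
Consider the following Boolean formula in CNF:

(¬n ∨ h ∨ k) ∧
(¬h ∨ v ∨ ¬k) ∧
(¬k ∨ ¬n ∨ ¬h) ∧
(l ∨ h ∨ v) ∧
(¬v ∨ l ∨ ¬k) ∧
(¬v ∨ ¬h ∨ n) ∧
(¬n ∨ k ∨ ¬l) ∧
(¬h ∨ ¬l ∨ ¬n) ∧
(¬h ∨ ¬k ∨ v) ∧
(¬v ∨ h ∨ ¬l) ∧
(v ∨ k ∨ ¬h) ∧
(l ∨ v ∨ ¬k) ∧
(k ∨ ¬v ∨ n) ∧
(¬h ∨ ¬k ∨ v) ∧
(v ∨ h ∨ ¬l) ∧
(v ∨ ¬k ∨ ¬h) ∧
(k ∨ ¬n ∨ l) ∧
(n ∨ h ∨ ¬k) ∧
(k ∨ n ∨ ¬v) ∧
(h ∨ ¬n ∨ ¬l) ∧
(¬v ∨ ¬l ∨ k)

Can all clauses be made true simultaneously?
No

No, the formula is not satisfiable.

No assignment of truth values to the variables can make all 21 clauses true simultaneously.

The formula is UNSAT (unsatisfiable).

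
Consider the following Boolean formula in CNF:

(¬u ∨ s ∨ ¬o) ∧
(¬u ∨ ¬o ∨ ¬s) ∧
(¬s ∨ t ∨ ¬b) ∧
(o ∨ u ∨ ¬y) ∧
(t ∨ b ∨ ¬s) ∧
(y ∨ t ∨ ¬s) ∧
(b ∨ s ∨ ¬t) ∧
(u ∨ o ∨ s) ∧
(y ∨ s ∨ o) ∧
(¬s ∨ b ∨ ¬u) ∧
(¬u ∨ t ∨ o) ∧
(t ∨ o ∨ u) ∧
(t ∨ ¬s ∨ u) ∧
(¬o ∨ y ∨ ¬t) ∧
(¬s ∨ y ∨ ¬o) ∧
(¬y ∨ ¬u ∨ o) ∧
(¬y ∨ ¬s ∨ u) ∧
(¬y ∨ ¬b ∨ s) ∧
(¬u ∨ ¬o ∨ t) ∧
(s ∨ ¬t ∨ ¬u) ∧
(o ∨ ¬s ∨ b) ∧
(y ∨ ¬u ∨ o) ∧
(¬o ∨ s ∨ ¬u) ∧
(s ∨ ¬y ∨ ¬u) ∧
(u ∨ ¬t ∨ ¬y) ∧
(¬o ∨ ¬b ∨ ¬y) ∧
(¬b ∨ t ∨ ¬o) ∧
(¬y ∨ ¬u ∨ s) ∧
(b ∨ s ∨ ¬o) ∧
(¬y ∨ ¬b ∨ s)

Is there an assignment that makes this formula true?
Yes

Yes, the formula is satisfiable.

One satisfying assignment is: o=False, s=True, t=True, b=True, u=False, y=False

Verification: With this assignment, all 30 clauses evaluate to true.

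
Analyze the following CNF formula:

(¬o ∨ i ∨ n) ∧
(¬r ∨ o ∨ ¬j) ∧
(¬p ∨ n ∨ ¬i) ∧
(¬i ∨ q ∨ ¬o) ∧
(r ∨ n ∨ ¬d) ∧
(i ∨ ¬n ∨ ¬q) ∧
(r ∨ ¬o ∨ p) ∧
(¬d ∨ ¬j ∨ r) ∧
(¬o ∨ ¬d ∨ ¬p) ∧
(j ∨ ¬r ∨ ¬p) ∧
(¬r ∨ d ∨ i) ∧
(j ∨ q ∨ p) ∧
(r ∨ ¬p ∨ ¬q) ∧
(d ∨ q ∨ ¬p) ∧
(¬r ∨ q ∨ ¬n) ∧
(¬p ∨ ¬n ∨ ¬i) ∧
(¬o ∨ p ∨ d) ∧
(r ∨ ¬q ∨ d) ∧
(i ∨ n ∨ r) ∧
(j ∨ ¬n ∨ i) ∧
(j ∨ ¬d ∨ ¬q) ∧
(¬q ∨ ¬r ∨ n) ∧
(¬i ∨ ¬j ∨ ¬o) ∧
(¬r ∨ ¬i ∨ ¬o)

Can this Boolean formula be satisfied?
Yes

Yes, the formula is satisfiable.

One satisfying assignment is: j=True, o=False, d=False, p=False, r=False, n=False, i=True, q=False

Verification: With this assignment, all 24 clauses evaluate to true.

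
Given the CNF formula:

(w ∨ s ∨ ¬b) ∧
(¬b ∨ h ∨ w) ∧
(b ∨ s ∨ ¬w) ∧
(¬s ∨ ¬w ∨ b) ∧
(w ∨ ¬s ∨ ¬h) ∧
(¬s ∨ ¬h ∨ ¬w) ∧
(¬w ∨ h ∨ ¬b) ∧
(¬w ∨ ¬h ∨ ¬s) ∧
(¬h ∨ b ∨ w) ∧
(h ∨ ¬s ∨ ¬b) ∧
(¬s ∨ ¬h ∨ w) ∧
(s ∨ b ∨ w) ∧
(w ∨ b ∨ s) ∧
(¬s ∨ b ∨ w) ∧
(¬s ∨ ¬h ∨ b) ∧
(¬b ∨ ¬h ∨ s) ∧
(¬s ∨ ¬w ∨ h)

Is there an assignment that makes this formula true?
No

No, the formula is not satisfiable.

No assignment of truth values to the variables can make all 17 clauses true simultaneously.

The formula is UNSAT (unsatisfiable).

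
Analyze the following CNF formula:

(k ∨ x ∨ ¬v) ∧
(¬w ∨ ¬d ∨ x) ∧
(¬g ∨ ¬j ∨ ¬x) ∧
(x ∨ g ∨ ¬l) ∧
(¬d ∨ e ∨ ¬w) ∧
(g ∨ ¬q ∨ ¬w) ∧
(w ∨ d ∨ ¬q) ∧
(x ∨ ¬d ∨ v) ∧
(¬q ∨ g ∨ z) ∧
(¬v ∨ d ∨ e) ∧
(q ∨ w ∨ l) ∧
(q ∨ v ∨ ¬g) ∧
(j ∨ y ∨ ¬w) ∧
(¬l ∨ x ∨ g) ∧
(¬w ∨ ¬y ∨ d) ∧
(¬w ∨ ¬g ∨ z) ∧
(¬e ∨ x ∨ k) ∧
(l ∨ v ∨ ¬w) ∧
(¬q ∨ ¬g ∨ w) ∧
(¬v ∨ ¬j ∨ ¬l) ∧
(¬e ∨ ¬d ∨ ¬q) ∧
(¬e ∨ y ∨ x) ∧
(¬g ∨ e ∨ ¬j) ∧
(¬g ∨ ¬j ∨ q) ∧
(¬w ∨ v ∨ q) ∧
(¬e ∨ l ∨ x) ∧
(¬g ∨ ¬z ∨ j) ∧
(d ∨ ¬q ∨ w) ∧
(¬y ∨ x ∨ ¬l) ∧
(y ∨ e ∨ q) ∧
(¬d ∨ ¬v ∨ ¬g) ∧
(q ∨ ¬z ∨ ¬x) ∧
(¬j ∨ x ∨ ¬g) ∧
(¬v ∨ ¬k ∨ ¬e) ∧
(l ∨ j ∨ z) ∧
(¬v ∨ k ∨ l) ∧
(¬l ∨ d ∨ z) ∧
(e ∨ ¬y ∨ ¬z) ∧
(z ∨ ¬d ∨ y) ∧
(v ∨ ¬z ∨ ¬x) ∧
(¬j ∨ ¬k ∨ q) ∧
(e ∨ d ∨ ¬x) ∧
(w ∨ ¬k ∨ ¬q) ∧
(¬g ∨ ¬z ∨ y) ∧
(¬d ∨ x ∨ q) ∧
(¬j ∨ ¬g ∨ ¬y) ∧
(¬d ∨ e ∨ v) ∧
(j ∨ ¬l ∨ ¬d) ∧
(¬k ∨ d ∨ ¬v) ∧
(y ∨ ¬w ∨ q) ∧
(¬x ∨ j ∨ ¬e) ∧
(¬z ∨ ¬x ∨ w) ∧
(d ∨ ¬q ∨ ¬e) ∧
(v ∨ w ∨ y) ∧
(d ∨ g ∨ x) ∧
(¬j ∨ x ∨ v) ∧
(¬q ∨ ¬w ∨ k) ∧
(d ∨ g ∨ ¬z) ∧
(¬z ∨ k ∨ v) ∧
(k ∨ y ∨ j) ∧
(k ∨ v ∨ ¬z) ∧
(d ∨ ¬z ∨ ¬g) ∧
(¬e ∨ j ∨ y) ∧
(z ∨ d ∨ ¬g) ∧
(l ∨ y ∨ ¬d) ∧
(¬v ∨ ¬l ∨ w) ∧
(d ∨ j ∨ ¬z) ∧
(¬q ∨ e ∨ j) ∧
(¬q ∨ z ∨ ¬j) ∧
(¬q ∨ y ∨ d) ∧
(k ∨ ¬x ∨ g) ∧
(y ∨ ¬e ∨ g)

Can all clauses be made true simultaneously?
No

No, the formula is not satisfiable.

No assignment of truth values to the variables can make all 72 clauses true simultaneously.

The formula is UNSAT (unsatisfiable).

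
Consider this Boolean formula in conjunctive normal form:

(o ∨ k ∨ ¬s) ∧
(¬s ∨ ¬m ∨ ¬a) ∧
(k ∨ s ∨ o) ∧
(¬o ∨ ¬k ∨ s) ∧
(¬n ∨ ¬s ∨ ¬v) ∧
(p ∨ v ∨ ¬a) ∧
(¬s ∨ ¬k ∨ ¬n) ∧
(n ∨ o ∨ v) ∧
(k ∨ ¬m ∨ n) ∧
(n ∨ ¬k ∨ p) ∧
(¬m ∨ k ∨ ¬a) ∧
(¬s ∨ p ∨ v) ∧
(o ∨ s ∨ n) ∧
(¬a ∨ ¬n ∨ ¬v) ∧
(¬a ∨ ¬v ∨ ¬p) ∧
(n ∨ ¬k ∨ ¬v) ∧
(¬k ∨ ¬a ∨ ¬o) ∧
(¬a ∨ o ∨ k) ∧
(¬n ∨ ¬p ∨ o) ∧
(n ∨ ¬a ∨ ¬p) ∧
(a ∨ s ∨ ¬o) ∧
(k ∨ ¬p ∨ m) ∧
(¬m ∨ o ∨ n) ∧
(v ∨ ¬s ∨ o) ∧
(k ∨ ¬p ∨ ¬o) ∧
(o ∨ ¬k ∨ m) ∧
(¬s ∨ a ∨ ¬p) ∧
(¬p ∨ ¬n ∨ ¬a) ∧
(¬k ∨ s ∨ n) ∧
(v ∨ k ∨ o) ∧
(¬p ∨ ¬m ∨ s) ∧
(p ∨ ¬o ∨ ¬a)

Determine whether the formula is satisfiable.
Yes

Yes, the formula is satisfiable.

One satisfying assignment is: n=False, m=False, p=False, a=False, k=False, v=True, s=True, o=True

Verification: With this assignment, all 32 clauses evaluate to true.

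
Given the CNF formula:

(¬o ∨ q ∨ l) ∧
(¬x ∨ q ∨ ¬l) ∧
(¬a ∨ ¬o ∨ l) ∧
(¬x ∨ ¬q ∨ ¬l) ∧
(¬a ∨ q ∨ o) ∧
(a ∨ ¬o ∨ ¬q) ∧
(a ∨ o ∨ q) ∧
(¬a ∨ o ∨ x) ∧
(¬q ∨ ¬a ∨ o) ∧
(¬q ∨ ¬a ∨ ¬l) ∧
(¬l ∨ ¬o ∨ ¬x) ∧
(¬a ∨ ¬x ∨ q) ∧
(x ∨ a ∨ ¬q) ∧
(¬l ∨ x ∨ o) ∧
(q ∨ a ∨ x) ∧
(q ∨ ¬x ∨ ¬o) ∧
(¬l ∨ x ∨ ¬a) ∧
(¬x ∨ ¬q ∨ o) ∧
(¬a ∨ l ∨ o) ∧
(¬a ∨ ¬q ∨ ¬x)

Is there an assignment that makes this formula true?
No

No, the formula is not satisfiable.

No assignment of truth values to the variables can make all 20 clauses true simultaneously.

The formula is UNSAT (unsatisfiable).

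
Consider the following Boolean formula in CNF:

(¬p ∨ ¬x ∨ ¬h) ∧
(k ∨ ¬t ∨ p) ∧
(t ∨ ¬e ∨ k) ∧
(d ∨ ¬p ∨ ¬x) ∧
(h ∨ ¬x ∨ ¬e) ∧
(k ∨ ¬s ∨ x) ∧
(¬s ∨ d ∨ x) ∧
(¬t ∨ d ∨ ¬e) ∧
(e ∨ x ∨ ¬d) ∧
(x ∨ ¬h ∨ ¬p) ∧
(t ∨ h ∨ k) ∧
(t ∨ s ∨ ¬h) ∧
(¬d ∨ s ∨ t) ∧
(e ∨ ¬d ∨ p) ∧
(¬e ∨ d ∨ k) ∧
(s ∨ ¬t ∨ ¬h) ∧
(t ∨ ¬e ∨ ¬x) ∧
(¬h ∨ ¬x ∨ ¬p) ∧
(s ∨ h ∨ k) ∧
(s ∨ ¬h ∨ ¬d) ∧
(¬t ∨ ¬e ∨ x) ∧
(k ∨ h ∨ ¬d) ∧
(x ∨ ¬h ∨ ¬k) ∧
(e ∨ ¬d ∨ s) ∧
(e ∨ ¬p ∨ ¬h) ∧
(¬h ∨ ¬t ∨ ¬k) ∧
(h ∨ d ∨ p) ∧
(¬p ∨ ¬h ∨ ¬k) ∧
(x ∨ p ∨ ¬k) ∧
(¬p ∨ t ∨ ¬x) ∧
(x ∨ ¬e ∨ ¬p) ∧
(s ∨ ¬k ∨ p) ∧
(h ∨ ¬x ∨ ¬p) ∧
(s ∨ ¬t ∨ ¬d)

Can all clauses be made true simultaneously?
Yes

Yes, the formula is satisfiable.

One satisfying assignment is: t=False, x=False, p=True, h=False, e=False, d=False, s=False, k=True

Verification: With this assignment, all 34 clauses evaluate to true.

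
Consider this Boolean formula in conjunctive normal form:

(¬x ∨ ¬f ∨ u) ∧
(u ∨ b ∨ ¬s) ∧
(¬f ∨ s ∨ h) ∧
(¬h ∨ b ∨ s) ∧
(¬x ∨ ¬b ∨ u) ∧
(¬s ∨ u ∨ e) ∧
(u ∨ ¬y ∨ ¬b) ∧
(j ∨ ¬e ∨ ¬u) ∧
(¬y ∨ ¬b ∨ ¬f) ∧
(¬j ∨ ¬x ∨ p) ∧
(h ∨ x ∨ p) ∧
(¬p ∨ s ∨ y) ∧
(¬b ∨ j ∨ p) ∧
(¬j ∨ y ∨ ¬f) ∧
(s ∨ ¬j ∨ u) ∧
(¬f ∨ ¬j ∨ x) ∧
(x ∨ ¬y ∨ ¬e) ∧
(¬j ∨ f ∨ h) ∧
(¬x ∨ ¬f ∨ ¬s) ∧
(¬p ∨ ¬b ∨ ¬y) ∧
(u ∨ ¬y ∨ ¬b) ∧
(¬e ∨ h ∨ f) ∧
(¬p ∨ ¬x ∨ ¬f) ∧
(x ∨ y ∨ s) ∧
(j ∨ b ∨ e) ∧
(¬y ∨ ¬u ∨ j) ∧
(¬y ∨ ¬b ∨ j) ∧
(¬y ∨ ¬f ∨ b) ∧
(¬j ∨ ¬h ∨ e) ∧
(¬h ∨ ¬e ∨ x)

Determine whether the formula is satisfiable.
Yes

Yes, the formula is satisfiable.

One satisfying assignment is: s=True, j=False, h=False, b=True, e=True, f=True, p=True, u=False, x=False, y=False

Verification: With this assignment, all 30 clauses evaluate to true.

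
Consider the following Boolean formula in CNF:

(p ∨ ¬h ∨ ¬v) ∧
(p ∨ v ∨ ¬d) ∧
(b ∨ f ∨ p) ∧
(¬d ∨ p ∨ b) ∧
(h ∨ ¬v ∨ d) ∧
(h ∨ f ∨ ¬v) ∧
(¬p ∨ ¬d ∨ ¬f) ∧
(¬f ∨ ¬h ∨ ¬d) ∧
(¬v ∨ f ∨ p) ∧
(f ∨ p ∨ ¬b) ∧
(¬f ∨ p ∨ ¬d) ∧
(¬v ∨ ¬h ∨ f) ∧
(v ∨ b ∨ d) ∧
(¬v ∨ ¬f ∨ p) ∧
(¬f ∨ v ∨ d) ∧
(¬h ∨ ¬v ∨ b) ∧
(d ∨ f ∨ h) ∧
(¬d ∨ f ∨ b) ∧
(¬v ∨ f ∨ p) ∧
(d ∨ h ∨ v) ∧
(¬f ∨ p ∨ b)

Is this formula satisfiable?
Yes

Yes, the formula is satisfiable.

One satisfying assignment is: v=False, b=True, p=True, d=True, f=False, h=False

Verification: With this assignment, all 21 clauses evaluate to true.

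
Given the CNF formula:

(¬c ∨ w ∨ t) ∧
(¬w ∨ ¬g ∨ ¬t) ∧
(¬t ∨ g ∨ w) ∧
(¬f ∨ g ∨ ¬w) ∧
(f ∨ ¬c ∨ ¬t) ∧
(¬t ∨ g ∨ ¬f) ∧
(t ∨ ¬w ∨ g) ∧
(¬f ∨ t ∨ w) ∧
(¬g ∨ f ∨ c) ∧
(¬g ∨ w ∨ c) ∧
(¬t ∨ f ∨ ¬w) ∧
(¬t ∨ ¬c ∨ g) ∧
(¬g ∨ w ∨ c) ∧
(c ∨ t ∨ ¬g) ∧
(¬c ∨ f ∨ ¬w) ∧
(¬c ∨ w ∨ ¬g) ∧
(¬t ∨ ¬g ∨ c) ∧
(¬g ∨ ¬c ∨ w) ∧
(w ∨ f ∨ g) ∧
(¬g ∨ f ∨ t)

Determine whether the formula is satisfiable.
Yes

Yes, the formula is satisfiable.

One satisfying assignment is: t=False, f=True, c=True, g=True, w=True

Verification: With this assignment, all 20 clauses evaluate to true.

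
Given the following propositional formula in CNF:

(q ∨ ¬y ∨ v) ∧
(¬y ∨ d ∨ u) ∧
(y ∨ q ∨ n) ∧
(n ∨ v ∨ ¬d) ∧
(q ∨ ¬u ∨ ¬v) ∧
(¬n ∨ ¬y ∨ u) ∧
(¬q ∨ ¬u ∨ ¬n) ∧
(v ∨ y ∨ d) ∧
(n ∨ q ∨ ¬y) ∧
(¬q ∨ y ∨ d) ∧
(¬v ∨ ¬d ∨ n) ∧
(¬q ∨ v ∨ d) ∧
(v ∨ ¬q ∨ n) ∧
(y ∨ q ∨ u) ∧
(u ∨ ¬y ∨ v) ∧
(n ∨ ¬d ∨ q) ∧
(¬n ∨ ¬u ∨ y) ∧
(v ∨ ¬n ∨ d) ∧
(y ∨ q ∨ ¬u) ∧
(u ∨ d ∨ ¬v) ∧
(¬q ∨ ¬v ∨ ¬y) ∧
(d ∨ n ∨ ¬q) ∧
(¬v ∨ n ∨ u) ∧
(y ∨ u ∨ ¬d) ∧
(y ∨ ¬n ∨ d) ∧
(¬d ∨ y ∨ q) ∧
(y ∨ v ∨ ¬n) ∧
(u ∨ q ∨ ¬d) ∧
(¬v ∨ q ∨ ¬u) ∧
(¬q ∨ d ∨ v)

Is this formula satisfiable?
No

No, the formula is not satisfiable.

No assignment of truth values to the variables can make all 30 clauses true simultaneously.

The formula is UNSAT (unsatisfiable).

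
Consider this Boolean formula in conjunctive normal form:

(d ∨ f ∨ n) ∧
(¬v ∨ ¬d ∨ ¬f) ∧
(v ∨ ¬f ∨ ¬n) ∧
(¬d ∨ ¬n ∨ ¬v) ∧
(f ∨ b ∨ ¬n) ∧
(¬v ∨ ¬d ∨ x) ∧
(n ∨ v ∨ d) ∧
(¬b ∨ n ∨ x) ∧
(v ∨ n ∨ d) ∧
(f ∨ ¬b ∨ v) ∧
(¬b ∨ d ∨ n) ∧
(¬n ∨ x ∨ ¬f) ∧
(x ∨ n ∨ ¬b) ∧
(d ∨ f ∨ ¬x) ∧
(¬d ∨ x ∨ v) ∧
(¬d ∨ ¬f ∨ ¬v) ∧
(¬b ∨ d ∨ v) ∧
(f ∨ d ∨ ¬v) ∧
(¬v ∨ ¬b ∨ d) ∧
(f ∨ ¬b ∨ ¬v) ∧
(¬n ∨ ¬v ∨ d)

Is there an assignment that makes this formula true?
Yes

Yes, the formula is satisfiable.

One satisfying assignment is: n=False, v=True, d=False, x=False, f=True, b=False

Verification: With this assignment, all 21 clauses evaluate to true.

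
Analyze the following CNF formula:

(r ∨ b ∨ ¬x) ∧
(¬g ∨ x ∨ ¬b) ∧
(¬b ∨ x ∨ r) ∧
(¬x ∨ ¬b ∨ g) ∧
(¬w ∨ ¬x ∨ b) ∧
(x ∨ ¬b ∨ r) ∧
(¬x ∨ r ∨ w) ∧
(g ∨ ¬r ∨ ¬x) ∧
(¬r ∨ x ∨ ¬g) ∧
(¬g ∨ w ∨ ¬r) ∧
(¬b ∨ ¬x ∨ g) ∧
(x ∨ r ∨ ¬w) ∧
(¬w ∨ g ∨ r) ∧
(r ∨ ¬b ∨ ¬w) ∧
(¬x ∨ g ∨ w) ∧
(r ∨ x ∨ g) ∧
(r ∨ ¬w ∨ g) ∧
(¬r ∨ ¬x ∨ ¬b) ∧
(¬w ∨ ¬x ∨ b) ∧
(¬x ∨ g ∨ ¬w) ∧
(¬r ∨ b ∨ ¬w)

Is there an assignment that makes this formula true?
Yes

Yes, the formula is satisfiable.

One satisfying assignment is: w=False, x=False, b=False, g=False, r=True

Verification: With this assignment, all 21 clauses evaluate to true.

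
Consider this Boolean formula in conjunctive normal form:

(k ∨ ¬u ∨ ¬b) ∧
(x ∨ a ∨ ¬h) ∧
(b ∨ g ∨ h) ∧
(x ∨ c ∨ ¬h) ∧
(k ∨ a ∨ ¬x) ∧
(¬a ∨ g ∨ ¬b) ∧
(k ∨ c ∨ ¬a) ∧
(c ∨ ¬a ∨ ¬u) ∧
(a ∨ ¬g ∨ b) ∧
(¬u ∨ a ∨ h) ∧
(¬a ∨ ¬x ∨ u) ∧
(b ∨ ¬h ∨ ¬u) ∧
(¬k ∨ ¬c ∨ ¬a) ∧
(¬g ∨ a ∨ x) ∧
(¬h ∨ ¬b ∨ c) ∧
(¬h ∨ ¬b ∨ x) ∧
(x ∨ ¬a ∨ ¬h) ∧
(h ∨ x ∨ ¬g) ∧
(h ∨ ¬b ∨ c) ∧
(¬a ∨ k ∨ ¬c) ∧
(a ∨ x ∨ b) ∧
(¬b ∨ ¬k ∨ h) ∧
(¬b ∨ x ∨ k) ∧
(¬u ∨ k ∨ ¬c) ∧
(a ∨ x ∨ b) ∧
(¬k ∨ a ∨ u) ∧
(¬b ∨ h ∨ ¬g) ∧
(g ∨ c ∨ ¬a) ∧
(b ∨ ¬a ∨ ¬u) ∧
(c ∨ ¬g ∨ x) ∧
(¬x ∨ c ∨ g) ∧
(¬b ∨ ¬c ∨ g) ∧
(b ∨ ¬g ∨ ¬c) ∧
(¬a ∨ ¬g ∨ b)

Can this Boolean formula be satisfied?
Yes

Yes, the formula is satisfiable.

One satisfying assignment is: g=True, a=False, h=True, c=True, b=True, x=True, k=True, u=True

Verification: With this assignment, all 34 clauses evaluate to true.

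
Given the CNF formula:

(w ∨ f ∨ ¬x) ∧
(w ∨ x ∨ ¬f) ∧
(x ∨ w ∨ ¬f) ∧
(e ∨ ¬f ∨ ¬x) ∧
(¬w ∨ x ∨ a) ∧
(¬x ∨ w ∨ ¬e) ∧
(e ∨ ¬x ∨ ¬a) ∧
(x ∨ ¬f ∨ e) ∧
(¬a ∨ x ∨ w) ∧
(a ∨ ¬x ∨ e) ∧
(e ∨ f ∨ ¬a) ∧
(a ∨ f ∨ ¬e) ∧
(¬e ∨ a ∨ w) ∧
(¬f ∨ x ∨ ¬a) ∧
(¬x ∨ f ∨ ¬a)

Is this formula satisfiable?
Yes

Yes, the formula is satisfiable.

One satisfying assignment is: x=False, w=False, f=False, a=False, e=False

Verification: With this assignment, all 15 clauses evaluate to true.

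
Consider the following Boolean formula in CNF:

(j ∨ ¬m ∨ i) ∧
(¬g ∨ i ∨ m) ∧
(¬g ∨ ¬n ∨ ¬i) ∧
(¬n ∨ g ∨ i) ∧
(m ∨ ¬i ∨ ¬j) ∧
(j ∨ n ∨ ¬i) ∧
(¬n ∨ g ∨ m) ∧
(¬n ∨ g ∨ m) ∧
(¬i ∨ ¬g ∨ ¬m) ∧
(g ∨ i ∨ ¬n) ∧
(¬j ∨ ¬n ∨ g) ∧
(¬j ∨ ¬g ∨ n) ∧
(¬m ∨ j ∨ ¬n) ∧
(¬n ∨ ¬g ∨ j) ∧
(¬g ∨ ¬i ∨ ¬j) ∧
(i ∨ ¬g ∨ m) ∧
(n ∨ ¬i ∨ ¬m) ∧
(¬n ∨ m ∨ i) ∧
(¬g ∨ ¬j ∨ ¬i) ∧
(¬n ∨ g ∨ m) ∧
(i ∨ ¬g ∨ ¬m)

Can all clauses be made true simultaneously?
Yes

Yes, the formula is satisfiable.

One satisfying assignment is: j=False, n=False, m=False, i=False, g=False

Verification: With this assignment, all 21 clauses evaluate to true.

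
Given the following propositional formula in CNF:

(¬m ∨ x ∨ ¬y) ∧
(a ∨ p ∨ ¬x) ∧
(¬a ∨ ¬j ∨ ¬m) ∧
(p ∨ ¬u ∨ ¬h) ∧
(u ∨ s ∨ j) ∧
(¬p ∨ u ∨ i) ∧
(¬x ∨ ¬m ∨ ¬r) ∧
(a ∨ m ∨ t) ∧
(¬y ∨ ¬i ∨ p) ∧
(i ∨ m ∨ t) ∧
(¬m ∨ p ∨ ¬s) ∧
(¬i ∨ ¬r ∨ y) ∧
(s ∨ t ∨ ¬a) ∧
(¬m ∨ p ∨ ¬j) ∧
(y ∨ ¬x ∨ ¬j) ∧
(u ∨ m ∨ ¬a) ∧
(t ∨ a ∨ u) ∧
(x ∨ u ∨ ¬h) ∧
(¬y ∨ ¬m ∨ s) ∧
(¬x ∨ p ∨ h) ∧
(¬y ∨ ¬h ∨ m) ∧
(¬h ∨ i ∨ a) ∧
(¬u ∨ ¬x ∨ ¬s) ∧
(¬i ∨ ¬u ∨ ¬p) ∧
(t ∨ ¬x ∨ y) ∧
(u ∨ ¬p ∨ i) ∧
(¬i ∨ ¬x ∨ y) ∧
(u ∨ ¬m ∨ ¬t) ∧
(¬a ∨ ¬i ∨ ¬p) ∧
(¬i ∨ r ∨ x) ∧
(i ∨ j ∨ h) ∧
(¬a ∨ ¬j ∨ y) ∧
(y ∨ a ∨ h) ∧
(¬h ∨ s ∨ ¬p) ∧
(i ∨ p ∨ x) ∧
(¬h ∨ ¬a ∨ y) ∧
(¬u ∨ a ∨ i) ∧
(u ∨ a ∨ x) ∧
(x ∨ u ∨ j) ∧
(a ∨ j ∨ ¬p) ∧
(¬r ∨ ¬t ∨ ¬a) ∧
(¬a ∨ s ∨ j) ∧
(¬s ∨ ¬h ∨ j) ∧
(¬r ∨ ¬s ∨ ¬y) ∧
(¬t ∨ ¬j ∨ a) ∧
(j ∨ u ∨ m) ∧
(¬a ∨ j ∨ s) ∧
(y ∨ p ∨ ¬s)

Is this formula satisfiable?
Yes

Yes, the formula is satisfiable.

One satisfying assignment is: h=False, x=False, s=True, i=False, j=True, t=True, y=True, u=True, r=False, a=True, p=True, m=False

Verification: With this assignment, all 48 clauses evaluate to true.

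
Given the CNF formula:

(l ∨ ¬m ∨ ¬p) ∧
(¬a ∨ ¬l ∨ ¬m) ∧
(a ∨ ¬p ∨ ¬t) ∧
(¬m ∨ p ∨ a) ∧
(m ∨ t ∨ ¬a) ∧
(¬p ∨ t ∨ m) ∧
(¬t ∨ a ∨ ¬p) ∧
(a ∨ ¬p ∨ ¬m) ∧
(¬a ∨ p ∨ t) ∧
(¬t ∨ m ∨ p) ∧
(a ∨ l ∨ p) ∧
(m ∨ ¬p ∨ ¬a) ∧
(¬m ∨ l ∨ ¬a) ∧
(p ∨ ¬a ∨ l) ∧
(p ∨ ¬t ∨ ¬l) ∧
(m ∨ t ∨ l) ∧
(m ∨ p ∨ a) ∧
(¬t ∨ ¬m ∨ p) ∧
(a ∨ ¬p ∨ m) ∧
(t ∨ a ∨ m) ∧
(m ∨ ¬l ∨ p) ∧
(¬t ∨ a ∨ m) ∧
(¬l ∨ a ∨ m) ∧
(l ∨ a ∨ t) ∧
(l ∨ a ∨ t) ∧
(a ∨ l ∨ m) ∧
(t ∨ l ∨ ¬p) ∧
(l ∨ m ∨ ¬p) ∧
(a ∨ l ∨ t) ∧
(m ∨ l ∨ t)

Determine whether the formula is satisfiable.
No

No, the formula is not satisfiable.

No assignment of truth values to the variables can make all 30 clauses true simultaneously.

The formula is UNSAT (unsatisfiable).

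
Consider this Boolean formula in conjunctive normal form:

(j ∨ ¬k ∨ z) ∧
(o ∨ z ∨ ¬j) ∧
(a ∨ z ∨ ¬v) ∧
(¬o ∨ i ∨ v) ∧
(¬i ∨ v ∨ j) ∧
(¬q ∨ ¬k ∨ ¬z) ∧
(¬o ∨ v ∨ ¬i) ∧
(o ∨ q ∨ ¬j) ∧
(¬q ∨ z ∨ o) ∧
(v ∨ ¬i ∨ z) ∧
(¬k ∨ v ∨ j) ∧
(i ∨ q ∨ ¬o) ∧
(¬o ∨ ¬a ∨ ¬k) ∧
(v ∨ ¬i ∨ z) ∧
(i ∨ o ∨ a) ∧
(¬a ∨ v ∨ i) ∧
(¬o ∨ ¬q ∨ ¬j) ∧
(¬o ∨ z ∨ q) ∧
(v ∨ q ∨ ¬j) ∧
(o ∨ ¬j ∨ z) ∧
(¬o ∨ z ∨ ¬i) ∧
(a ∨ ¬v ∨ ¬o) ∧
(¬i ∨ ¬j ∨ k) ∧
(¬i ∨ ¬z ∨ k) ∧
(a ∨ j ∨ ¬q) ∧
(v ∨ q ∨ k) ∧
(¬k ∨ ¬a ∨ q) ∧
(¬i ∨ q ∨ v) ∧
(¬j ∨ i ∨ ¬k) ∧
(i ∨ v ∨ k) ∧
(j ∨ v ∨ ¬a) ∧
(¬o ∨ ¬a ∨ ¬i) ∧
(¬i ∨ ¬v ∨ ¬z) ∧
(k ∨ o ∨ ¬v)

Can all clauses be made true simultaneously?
Yes

Yes, the formula is satisfiable.

One satisfying assignment is: q=True, z=False, i=False, o=True, a=True, j=False, k=False, v=True

Verification: With this assignment, all 34 clauses evaluate to true.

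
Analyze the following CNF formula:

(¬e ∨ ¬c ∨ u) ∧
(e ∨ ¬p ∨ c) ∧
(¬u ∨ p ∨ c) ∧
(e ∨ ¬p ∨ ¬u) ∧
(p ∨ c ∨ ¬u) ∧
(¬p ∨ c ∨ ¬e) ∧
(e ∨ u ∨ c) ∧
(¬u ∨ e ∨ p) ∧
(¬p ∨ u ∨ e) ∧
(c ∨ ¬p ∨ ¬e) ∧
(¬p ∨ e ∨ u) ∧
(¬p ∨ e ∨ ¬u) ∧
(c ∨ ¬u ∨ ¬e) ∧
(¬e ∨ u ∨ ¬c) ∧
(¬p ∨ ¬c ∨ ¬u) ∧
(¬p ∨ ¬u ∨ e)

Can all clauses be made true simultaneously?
Yes

Yes, the formula is satisfiable.

One satisfying assignment is: e=False, u=False, c=True, p=False

Verification: With this assignment, all 16 clauses evaluate to true.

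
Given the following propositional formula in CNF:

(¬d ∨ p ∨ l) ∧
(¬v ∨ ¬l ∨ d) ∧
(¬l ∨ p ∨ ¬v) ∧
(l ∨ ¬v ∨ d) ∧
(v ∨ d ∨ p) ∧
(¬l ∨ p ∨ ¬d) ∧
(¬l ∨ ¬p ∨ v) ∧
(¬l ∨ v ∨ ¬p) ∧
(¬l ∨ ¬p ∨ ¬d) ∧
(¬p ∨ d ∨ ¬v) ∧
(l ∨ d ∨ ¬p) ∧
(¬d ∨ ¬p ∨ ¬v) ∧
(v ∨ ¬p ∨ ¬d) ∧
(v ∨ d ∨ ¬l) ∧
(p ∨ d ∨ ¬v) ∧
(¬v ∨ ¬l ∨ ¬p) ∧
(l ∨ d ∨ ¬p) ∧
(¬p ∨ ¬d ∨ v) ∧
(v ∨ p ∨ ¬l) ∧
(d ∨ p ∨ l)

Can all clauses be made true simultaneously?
No

No, the formula is not satisfiable.

No assignment of truth values to the variables can make all 20 clauses true simultaneously.

The formula is UNSAT (unsatisfiable).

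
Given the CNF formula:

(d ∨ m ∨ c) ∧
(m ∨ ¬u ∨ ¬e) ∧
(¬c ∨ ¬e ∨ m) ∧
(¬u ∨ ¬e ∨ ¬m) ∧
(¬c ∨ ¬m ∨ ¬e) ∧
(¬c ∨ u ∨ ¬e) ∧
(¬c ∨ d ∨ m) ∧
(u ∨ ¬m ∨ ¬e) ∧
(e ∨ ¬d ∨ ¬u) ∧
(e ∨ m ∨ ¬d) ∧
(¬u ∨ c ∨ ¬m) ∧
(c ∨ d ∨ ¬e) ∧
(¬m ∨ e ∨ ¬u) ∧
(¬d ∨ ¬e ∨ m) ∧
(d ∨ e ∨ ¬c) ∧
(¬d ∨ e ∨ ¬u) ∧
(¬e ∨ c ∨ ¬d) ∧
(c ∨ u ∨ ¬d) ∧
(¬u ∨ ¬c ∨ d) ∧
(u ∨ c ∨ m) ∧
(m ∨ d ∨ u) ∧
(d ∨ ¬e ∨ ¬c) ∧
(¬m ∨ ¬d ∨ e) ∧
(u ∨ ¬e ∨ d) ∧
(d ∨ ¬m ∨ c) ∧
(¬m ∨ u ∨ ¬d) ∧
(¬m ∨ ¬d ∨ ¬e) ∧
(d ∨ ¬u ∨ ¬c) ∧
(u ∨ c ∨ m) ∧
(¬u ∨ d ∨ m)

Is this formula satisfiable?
No

No, the formula is not satisfiable.

No assignment of truth values to the variables can make all 30 clauses true simultaneously.

The formula is UNSAT (unsatisfiable).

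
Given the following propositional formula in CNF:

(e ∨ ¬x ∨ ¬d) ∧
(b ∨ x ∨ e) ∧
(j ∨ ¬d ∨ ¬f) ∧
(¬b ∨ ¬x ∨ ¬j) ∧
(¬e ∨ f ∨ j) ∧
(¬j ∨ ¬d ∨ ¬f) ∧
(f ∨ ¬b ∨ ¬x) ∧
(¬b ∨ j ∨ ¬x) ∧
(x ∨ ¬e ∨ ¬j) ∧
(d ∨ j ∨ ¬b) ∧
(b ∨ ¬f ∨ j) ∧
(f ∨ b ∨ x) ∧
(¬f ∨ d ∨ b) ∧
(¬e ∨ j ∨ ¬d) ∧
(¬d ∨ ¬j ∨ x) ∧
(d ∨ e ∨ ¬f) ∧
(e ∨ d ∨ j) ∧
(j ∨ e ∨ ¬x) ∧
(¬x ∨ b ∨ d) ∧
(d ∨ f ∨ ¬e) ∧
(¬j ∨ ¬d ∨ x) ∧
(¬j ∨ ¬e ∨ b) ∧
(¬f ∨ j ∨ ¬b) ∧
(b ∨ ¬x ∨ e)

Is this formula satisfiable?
Yes

Yes, the formula is satisfiable.

One satisfying assignment is: d=True, f=False, b=True, j=False, e=False, x=False

Verification: With this assignment, all 24 clauses evaluate to true.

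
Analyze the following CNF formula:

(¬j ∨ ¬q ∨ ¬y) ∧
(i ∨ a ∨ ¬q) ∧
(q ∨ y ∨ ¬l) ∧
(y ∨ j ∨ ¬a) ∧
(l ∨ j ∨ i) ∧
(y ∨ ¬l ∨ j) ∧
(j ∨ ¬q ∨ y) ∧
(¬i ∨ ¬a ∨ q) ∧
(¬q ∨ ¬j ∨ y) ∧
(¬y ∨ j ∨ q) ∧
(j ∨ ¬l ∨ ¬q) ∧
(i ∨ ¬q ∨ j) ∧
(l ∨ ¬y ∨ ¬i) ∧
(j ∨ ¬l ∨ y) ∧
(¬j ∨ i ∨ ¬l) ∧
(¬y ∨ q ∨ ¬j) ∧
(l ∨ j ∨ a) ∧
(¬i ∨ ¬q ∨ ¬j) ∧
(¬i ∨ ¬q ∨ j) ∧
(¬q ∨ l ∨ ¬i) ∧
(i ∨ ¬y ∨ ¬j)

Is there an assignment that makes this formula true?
Yes

Yes, the formula is satisfiable.

One satisfying assignment is: i=False, y=False, l=False, a=False, j=True, q=False

Verification: With this assignment, all 21 clauses evaluate to true.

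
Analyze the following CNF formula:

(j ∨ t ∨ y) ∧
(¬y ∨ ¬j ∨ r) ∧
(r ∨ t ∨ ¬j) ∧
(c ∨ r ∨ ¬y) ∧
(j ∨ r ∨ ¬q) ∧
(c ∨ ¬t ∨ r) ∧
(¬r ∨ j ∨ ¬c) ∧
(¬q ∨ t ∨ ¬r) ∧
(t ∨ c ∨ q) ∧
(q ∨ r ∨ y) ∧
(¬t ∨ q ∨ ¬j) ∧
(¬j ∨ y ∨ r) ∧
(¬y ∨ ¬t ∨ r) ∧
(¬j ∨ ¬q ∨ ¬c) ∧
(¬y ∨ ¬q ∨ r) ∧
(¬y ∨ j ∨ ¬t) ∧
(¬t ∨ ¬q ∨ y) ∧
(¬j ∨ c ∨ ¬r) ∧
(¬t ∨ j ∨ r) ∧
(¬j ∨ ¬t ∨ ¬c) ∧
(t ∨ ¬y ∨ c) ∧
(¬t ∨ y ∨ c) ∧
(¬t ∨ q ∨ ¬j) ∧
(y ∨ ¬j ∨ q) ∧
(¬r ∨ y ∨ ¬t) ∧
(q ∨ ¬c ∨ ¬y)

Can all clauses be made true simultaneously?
No

No, the formula is not satisfiable.

No assignment of truth values to the variables can make all 26 clauses true simultaneously.

The formula is UNSAT (unsatisfiable).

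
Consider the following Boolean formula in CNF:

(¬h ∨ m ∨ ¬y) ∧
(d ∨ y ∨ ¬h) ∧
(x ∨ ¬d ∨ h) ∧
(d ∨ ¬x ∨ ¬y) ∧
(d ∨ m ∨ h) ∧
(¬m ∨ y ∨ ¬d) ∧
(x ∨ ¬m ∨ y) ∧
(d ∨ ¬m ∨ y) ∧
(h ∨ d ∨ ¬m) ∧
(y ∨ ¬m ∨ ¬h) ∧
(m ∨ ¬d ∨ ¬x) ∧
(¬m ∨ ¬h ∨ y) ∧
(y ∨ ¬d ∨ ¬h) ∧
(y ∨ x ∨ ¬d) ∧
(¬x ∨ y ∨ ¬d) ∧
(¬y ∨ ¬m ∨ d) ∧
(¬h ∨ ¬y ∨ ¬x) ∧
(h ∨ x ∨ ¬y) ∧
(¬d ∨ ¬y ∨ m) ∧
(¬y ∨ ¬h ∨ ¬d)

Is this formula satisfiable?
Yes

Yes, the formula is satisfiable.

One satisfying assignment is: y=True, m=True, d=True, x=True, h=False

Verification: With this assignment, all 20 clauses evaluate to true.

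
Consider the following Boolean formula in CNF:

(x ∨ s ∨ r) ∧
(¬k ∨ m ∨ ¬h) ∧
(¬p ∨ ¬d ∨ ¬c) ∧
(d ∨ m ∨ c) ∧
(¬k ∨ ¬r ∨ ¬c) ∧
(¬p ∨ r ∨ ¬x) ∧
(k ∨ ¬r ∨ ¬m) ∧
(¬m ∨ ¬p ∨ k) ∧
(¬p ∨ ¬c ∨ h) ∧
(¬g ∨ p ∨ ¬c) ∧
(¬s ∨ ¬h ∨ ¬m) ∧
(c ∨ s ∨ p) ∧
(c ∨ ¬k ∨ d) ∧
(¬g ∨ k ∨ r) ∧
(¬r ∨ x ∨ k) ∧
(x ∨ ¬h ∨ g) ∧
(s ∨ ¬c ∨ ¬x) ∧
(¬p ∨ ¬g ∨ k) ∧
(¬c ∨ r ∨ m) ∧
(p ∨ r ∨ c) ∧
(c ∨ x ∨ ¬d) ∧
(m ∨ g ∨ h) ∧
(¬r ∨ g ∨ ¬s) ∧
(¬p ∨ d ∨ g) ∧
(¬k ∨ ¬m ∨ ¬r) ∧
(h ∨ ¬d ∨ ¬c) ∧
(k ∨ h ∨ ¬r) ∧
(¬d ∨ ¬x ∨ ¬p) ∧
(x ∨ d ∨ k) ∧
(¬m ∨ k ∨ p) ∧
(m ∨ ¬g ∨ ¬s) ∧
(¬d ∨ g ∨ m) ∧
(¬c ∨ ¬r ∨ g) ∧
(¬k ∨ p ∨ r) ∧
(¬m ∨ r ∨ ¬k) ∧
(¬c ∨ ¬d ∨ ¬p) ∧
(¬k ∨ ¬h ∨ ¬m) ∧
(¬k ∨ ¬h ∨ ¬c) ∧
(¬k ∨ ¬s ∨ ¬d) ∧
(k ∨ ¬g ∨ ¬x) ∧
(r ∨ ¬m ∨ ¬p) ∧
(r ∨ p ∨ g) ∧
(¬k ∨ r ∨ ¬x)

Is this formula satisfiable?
No

No, the formula is not satisfiable.

No assignment of truth values to the variables can make all 43 clauses true simultaneously.

The formula is UNSAT (unsatisfiable).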